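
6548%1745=1313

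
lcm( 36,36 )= 36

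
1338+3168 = 4506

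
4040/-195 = - 808/39 = - 20.72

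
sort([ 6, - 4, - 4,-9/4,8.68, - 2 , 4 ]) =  [ - 4, -4,-9/4, - 2,4,6,8.68]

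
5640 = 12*470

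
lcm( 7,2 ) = 14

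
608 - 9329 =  - 8721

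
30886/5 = 30886/5=6177.20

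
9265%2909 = 538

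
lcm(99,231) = 693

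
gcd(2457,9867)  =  39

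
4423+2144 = 6567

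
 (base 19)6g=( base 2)10000010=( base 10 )130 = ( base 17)7b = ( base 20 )6a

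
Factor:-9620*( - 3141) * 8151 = 2^2* 3^3*5^1*11^1 * 13^2*19^1*37^1*349^1=246294039420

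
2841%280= 41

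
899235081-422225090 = 477009991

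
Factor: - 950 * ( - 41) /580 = 2^(  -  1)*5^1 * 19^1*29^ ( - 1 )*41^1 = 3895/58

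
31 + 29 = 60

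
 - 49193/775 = -64 + 407/775 = -63.47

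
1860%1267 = 593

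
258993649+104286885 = 363280534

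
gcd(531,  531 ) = 531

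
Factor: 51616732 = 2^2*109^1*118387^1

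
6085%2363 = 1359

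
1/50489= 1/50489 =0.00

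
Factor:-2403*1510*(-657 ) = 2383944210 = 2^1*3^5*5^1*73^1 * 89^1 * 151^1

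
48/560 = 3/35 = 0.09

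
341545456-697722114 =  -356176658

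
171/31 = 171/31 = 5.52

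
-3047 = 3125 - 6172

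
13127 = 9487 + 3640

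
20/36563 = 20/36563 = 0.00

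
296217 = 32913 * 9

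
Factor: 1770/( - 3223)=  -  2^1*3^1*5^1*11^( - 1)*59^1*293^( - 1)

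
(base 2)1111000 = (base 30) 40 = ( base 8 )170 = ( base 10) 120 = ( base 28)48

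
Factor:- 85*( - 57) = 3^1*5^1  *  17^1*19^1  =  4845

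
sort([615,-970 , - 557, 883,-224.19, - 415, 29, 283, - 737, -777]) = [-970,  -  777, - 737, - 557 ,-415, - 224.19, 29,  283, 615, 883 ]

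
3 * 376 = 1128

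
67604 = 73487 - 5883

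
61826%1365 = 401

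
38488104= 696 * 55299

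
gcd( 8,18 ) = 2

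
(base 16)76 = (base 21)5d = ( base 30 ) 3S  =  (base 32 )3M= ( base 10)118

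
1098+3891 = 4989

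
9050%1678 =660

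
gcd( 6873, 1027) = 79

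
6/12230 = 3/6115 =0.00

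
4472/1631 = 4472/1631 =2.74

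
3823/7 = 546 + 1/7=546.14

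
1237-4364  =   - 3127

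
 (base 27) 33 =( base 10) 84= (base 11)77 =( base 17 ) 4G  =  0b1010100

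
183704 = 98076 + 85628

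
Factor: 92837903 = 29^1 * 43^1 * 74449^1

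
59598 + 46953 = 106551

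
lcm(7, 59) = 413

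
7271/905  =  7271/905 = 8.03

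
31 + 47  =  78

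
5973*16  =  95568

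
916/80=11+9/20 = 11.45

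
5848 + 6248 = 12096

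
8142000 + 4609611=12751611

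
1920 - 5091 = -3171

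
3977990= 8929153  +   - 4951163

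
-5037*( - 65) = 327405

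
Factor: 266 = 2^1*7^1*19^1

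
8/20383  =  8/20383 = 0.00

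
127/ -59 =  - 3 + 50/59 = - 2.15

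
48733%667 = 42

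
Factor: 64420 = 2^2* 5^1*3221^1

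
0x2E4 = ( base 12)518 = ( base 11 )613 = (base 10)740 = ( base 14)3ac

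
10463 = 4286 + 6177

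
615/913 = 615/913 = 0.67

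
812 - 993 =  - 181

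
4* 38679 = 154716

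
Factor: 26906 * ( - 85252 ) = - 2^3*11^1*1223^1*21313^1  =  -2293790312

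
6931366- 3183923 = 3747443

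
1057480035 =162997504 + 894482531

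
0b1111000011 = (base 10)963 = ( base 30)123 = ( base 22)1LH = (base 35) RI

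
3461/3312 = 1 +149/3312= 1.04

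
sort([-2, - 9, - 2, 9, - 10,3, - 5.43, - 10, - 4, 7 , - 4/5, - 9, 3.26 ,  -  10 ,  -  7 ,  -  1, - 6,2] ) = [ - 10, - 10, - 10, - 9, - 9 , - 7, - 6, - 5.43, - 4, - 2, - 2, - 1, - 4/5, 2 , 3,3.26,7 , 9]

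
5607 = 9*623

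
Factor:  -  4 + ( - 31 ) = -35=-5^1*7^1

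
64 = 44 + 20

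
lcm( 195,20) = 780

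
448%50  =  48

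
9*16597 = 149373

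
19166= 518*37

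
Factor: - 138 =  - 2^1*3^1*23^1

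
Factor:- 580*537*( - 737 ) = 2^2 * 3^1*5^1 * 11^1*29^1*67^1*179^1 = 229546020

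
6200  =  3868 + 2332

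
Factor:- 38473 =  - 79^1*487^1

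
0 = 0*2669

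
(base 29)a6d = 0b10000110010101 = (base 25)dim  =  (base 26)cih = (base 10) 8597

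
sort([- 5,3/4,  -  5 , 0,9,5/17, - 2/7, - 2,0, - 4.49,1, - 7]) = [ - 7, - 5, - 5, - 4.49, - 2, - 2/7 , 0, 0,5/17, 3/4,1, 9]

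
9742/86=113 + 12/43 = 113.28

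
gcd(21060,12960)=1620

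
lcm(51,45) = 765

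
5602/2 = 2801 = 2801.00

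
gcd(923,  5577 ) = 13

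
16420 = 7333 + 9087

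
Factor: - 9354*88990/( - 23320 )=2^(-1)*3^1 * 53^( - 1)*809^1*1559^1 = 3783693/106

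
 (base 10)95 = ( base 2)1011111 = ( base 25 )3k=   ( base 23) 43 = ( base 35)2P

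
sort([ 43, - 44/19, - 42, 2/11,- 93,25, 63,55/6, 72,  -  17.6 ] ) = [ - 93,-42, - 17.6 , - 44/19, 2/11, 55/6, 25, 43, 63, 72] 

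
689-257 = 432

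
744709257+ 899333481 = 1644042738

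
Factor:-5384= - 2^3*673^1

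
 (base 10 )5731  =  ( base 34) 4wj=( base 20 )E6B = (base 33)58M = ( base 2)1011001100011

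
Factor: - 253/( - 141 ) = 3^(  -  1) * 11^1*23^1 * 47^( - 1)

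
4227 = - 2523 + 6750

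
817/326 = 2  +  165/326 = 2.51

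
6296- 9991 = - 3695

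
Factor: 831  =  3^1*277^1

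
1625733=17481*93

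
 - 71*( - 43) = 3053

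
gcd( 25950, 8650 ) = 8650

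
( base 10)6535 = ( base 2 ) 1100110000111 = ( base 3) 22222001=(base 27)8Q1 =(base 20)G6F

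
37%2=1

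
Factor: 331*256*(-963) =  - 2^8*3^2*107^1 * 331^1 = - 81600768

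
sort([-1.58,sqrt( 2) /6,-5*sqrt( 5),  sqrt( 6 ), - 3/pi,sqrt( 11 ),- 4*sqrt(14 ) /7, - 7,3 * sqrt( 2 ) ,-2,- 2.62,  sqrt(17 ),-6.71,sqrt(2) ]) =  [-5*sqrt( 5), - 7 , - 6.71,-2.62, - 4*sqrt( 14) /7,-2 , - 1.58,-3/pi , sqrt( 2)/6,sqrt(2),sqrt( 6),sqrt( 11 ) , sqrt (17),3*sqrt( 2)] 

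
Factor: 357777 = 3^4*7^1*631^1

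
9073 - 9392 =- 319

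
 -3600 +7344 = 3744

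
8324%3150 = 2024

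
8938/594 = 15+14/297 = 15.05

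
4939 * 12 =59268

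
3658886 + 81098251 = 84757137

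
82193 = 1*82193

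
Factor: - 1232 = -2^4* 7^1*11^1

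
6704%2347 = 2010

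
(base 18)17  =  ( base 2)11001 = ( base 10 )25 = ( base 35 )P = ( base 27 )p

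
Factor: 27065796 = 2^2 * 3^1*37^1 * 47^1*1297^1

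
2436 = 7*348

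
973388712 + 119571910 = 1092960622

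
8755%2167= 87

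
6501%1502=493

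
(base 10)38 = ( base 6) 102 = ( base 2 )100110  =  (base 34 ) 14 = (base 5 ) 123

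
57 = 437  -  380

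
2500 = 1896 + 604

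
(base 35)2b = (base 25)36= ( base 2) 1010001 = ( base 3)10000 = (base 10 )81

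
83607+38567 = 122174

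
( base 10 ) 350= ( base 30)bk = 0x15e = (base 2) 101011110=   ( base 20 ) HA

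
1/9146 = 1/9146 = 0.00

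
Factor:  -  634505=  - 5^1*19^1*6679^1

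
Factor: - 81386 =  - 2^1*40693^1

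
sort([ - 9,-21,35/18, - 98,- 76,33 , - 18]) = [  -  98, -76 , - 21,  -  18, - 9,35/18,33 ]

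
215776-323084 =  - 107308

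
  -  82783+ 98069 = 15286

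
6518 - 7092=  - 574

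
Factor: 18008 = 2^3*2251^1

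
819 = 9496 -8677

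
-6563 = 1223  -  7786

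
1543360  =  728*2120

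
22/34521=22/34521 = 0.00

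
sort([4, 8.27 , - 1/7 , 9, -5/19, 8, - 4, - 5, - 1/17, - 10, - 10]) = [  -  10, - 10, - 5, - 4,-5/19, - 1/7,-1/17,4 , 8, 8.27, 9] 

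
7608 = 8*951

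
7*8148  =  57036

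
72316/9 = 72316/9 = 8035.11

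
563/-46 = -563/46 = - 12.24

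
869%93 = 32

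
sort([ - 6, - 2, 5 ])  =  [ - 6 ,-2,5 ] 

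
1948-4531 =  - 2583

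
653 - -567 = 1220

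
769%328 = 113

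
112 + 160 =272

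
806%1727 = 806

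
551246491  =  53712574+497533917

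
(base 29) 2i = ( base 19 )40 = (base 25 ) 31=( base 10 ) 76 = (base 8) 114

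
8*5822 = 46576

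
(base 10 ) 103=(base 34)31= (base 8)147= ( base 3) 10211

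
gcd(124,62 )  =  62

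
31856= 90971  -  59115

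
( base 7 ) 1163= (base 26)GL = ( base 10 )437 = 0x1B5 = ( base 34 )CT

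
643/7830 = 643/7830 = 0.08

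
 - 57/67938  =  -19/22646 = - 0.00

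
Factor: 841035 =3^1*5^1*13^1*19^1 * 227^1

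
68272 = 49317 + 18955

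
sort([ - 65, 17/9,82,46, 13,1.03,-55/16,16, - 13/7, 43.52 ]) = [-65,-55/16, - 13/7, 1.03, 17/9,13 , 16 , 43.52,46, 82]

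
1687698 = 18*93761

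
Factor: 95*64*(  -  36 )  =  - 2^8*3^2*5^1*19^1= - 218880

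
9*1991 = 17919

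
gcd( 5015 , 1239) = 59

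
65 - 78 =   -  13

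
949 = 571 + 378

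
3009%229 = 32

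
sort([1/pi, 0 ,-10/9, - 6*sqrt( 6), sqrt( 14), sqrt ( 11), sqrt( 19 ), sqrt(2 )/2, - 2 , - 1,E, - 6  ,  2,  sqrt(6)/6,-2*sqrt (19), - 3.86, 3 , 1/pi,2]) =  [ - 6*sqrt( 6),  -  2*sqrt( 19 ), - 6,-3.86,-2, - 10/9 , - 1, 0,  1/pi, 1/pi,sqrt( 6)/6 , sqrt( 2)/2, 2,2,E,3, sqrt( 11), sqrt( 14), sqrt(19)]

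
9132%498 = 168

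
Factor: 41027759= 107^1*131^1 * 2927^1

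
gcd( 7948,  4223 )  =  1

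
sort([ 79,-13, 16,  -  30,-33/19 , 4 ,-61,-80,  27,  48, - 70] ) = [ - 80, - 70 ,-61, - 30,- 13, - 33/19,  4, 16,27,  48, 79]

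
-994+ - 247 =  -1241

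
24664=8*3083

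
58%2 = 0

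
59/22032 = 59/22032 = 0.00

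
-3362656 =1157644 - 4520300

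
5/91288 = 5/91288 = 0.00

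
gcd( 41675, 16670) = 8335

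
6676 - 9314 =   -  2638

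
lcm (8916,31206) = 62412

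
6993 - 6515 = 478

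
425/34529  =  425/34529 = 0.01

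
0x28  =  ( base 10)40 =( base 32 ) 18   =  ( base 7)55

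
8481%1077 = 942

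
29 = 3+26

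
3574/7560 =1787/3780 = 0.47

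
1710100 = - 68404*( - 25 )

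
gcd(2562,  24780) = 42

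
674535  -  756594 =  - 82059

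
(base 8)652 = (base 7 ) 1146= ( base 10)426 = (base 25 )H1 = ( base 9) 523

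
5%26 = 5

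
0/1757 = 0 = 0.00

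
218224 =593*368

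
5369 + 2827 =8196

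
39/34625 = 39/34625= 0.00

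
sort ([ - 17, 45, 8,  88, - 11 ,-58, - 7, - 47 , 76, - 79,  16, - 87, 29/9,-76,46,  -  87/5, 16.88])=[  -  87,  -  79 ,  -  76,-58, - 47 ,  -  87/5,  -  17,  -  11, - 7, 29/9,8  ,  16,  16.88,45,  46, 76,88]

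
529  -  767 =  - 238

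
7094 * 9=63846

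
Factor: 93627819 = 3^4*1155899^1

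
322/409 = 322/409 = 0.79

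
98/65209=98/65209  =  0.00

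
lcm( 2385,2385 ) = 2385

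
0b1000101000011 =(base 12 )2683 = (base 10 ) 4419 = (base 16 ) 1143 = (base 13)201c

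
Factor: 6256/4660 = 2^2*5^ ( - 1)*17^1*23^1* 233^( - 1 )=   1564/1165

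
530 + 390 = 920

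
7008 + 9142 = 16150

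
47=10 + 37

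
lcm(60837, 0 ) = 0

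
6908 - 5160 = 1748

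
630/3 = 210 = 210.00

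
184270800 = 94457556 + 89813244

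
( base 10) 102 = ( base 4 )1212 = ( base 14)74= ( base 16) 66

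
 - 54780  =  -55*996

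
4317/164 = 4317/164 = 26.32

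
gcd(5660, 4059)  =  1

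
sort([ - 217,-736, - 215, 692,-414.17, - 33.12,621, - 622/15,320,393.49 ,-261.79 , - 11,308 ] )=[ - 736, - 414.17, - 261.79, - 217, - 215,  -  622/15, - 33.12, - 11, 308,  320, 393.49, 621, 692]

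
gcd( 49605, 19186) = 1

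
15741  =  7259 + 8482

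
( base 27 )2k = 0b1001010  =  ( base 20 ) 3E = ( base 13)59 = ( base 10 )74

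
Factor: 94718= 2^1 * 13^1 *3643^1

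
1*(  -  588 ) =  - 588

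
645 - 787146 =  - 786501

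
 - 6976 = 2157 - 9133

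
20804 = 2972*7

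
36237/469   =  77 + 124/469 = 77.26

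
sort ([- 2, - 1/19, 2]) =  [ - 2, - 1/19, 2]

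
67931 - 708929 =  - 640998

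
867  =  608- - 259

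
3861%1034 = 759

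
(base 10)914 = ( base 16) 392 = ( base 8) 1622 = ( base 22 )1jc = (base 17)32D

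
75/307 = 75/307 = 0.24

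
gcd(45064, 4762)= 2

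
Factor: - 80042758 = - 2^1*3167^1*12637^1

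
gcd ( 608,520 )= 8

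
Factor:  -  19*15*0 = 0^1 = 0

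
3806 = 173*22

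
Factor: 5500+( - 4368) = 1132 = 2^2*283^1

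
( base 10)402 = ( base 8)622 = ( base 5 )3102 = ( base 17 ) 16b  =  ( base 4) 12102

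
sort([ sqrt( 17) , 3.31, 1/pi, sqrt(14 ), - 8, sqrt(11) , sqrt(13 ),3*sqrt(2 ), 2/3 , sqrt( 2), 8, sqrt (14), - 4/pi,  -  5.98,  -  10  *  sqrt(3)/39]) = [  -  8, - 5.98, - 4/pi,- 10*sqrt ( 3) /39, 1/pi,2/3 , sqrt (2),  3.31, sqrt(11), sqrt(13 ),sqrt (14),sqrt(14),  sqrt(17),3*sqrt(2 ),8]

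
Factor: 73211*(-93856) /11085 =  - 6871291616/11085 = - 2^5*3^( - 1 )*5^ (-1) * 7^1*179^1*409^1*419^1*739^(-1)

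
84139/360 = 84139/360 = 233.72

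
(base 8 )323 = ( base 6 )551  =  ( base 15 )E1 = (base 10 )211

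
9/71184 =3/23728 = 0.00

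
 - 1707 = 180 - 1887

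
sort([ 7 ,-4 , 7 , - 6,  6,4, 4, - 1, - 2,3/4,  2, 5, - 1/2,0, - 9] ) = [ - 9,-6,-4,-2 , - 1 ,  -  1/2,  0 , 3/4,2, 4, 4,5, 6, 7, 7]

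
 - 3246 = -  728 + -2518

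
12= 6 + 6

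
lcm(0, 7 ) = 0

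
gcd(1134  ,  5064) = 6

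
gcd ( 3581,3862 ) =1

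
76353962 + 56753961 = 133107923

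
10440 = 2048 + 8392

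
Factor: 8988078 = 2^1*3^1*11^1*23^1*31^1 * 191^1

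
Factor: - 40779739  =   - 7^1*11^1*13^1*40739^1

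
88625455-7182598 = 81442857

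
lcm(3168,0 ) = 0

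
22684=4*5671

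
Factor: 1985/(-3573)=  - 3^(-2)*5^1 = - 5/9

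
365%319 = 46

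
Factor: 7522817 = 23^1 * 327079^1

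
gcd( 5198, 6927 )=1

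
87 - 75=12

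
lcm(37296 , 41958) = 335664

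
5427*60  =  325620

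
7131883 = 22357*319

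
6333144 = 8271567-1938423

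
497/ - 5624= - 1+5127/5624= -0.09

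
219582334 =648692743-429110409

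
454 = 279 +175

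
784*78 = 61152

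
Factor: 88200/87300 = 98/97 =2^1*7^2*97^( - 1)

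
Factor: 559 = 13^1*43^1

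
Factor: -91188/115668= - 149/189  =  - 3^( - 3 )*7^( - 1 ) * 149^1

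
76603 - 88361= - 11758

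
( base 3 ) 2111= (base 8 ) 103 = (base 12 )57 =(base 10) 67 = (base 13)52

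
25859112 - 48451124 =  - 22592012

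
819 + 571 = 1390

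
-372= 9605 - 9977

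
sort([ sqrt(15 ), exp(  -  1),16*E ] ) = [ exp(-1), sqrt(15),  16*E ]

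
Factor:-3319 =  - 3319^1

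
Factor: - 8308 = - 2^2* 31^1*67^1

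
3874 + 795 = 4669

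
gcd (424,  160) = 8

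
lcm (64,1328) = 5312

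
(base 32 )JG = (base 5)4444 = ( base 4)21300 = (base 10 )624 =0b1001110000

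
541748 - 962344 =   -  420596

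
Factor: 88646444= 2^2*193^1*114827^1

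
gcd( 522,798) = 6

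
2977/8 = 2977/8= 372.12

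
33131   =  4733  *7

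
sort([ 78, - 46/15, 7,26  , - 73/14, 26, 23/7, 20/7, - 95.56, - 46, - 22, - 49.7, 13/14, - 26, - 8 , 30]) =[ - 95.56,  -  49.7, - 46, - 26, - 22, - 8,-73/14, - 46/15, 13/14,20/7, 23/7, 7, 26, 26, 30,78 ] 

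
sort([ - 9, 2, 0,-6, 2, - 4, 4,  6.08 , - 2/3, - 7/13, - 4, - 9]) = [ - 9, - 9, - 6, - 4, - 4,-2/3, - 7/13, 0,2, 2,4,6.08] 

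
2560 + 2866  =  5426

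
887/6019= 887/6019 = 0.15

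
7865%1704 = 1049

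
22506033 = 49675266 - 27169233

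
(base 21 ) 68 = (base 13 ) A4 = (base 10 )134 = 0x86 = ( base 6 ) 342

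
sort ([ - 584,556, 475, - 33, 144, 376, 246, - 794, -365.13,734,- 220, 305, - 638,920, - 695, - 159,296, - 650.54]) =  [ - 794, - 695, - 650.54, - 638,-584, - 365.13, - 220, - 159, - 33, 144, 246,296 , 305,376, 475,  556, 734,920]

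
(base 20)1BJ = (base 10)639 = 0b1001111111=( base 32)JV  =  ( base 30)l9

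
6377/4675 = 6377/4675 = 1.36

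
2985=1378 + 1607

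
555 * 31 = 17205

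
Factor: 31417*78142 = 2^1 * 89^2 * 353^1*439^1 = 2454987214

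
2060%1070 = 990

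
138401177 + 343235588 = 481636765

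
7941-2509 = 5432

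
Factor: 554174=2^1*277087^1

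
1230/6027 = 10/49 =0.20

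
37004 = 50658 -13654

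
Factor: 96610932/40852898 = 48305466/20426449 = 2^1 * 3^2*11^1*17^1*59^(  -  1 )*113^1  *127^1*461^( - 1 )*751^( - 1)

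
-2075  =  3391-5466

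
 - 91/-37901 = 91/37901 = 0.00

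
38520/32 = 1203  +  3/4 = 1203.75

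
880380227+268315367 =1148695594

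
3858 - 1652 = 2206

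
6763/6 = 6763/6=1127.17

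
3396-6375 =  -  2979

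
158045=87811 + 70234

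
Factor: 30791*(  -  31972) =-984449852 =-2^2 * 41^1*751^1 * 7993^1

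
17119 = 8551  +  8568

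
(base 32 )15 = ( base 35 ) 12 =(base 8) 45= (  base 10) 37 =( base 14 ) 29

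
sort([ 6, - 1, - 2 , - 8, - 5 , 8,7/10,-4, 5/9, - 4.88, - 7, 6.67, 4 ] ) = [ - 8,-7 , - 5, - 4.88, - 4,-2, - 1, 5/9, 7/10,4, 6,6.67 , 8] 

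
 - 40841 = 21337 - 62178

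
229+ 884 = 1113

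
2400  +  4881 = 7281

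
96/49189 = 96/49189 = 0.00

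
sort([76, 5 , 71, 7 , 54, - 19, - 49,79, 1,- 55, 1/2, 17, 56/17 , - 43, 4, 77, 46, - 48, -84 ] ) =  [ -84,-55,-49,  -  48, - 43 ,-19, 1/2, 1,56/17 , 4,5,7, 17,46,54, 71, 76 , 77 , 79 ] 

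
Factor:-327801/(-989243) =3^1  *  71^ ( - 1)*13933^(-1)*109267^1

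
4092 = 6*682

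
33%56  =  33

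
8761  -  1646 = 7115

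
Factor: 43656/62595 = 136/195 = 2^3*3^(-1)*5^ ( - 1)*13^(  -  1) * 17^1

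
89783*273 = 24510759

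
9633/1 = 9633 = 9633.00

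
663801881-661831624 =1970257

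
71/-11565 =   -  71/11565 = - 0.01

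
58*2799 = 162342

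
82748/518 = 41374/259   =  159.75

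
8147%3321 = 1505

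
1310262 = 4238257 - 2927995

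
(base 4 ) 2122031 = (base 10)9869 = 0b10011010001101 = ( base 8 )23215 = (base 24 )H35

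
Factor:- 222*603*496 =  - 66397536 = -2^5*3^3*31^1*37^1*67^1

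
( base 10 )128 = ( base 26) 4O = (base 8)200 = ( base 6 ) 332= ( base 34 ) 3q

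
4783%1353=724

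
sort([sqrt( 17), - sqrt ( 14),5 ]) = [ - sqrt( 14),sqrt( 17 ), 5 ]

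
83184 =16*5199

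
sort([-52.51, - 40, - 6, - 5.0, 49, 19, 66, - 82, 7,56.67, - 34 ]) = [ - 82,-52.51, - 40, - 34, - 6, - 5.0, 7, 19, 49, 56.67,66]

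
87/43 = 87/43 = 2.02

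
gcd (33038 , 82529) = 1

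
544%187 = 170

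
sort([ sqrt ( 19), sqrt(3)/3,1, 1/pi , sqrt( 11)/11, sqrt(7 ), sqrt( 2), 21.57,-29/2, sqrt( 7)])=[-29/2, sqrt(11)/11, 1/pi,sqrt(3 )/3,1, sqrt ( 2),sqrt(7 ), sqrt(7 ),sqrt( 19), 21.57] 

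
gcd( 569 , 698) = 1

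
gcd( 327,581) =1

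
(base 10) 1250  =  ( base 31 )19A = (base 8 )2342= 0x4E2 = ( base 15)585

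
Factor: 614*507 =2^1* 3^1 * 13^2*307^1 = 311298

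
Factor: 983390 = 2^1*5^1 * 29^1*3391^1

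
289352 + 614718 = 904070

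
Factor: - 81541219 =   -  73^1 * 461^1*2423^1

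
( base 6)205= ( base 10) 77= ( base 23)38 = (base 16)4d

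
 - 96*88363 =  - 8482848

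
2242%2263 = 2242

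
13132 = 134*98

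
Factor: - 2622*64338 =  - 168694236 = - 2^2*3^2*19^1*23^1*10723^1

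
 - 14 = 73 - 87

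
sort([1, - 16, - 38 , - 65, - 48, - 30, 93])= [ - 65 , - 48, - 38, - 30,-16, 1, 93]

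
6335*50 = 316750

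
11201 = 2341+8860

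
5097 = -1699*( - 3)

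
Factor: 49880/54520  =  43^1*47^ ( - 1 ) = 43/47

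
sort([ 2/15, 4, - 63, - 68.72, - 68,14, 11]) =[-68.72, - 68,-63, 2/15,4, 11,14] 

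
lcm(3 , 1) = 3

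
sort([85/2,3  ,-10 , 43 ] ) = [ - 10,3, 85/2, 43]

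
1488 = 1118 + 370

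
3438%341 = 28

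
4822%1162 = 174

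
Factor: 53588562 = 2^1*3^1*659^1*13553^1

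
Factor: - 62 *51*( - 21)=66402= 2^1*3^2*7^1*17^1*31^1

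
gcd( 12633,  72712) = 1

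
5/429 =5/429 = 0.01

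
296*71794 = 21251024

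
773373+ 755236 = 1528609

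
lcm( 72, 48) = 144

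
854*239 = 204106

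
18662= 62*301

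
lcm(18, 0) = 0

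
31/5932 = 31/5932= 0.01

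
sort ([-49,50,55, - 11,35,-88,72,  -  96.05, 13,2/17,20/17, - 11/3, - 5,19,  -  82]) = [ - 96.05, - 88, - 82, - 49, - 11,  -  5, - 11/3,2/17,20/17,13,19 , 35, 50,55, 72]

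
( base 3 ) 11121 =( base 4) 1330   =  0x7C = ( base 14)8c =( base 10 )124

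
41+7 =48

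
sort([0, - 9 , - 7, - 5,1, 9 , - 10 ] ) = [ - 10,-9,-7,-5, 0 , 1, 9]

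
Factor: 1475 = 5^2*59^1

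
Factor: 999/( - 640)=  -  2^(-7)*3^3 * 5^(  -  1 )* 37^1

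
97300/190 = 9730/19=512.11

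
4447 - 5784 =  - 1337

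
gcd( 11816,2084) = 4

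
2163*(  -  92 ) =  - 198996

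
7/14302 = 7/14302 = 0.00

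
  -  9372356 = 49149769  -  58522125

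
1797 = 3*599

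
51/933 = 17/311 = 0.05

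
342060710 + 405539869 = 747600579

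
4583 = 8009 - 3426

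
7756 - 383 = 7373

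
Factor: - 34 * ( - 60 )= 2^3*3^1*5^1*17^1 = 2040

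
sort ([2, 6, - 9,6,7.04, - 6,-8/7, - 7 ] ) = [ - 9, - 7,  -  6, - 8/7,2,6,6, 7.04]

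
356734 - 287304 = 69430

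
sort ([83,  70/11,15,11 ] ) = [70/11,11,15 , 83]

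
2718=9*302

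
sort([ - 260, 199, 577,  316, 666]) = [ - 260,  199, 316, 577,666] 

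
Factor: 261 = 3^2* 29^1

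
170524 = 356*479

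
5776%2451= 874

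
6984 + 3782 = 10766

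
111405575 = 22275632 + 89129943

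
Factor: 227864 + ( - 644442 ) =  - 2^1 *31^1 * 6719^1=- 416578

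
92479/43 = 2150 + 29/43 = 2150.67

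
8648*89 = 769672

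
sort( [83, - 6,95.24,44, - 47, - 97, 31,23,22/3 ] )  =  [ - 97, - 47, - 6,22/3,  23,31,44,83 , 95.24 ] 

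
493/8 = 61 + 5/8=61.62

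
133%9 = 7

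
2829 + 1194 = 4023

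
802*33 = 26466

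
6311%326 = 117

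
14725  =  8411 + 6314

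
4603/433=4603/433  =  10.63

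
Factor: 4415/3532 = 5/4 = 2^ ( - 2) *5^1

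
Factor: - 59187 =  - 3^1*109^1*181^1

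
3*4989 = 14967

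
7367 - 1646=5721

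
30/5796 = 5/966 = 0.01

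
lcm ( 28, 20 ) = 140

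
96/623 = 96/623=0.15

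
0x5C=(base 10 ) 92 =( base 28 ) 38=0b1011100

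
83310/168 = 13885/28 = 495.89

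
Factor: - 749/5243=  - 7^ ( - 1)   =  - 1/7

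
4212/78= 54 = 54.00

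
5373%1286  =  229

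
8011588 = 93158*86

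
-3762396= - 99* 38004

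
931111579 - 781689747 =149421832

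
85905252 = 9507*9036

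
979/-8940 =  -1+7961/8940 = - 0.11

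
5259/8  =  5259/8 = 657.38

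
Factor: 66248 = 2^3*7^2 * 13^2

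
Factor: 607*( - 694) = - 421258 = -2^1*347^1 * 607^1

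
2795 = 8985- 6190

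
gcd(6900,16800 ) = 300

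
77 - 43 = 34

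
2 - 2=0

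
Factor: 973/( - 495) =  - 3^( - 2)*5^ ( - 1)*7^1*11^( - 1 )*139^1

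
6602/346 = 3301/173 = 19.08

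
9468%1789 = 523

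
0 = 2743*0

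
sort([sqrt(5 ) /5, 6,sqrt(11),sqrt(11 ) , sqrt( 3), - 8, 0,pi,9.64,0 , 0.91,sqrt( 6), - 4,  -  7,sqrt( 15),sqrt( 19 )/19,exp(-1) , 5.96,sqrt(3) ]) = [ - 8, - 7, - 4, 0, 0,sqrt( 19) /19,  exp ( - 1), sqrt ( 5 )/5,  0.91, sqrt( 3),sqrt(3),sqrt( 6 ), pi, sqrt( 11), sqrt(11 ),  sqrt( 15),5.96,6, 9.64 ]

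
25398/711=2822/79 = 35.72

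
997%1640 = 997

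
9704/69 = 9704/69= 140.64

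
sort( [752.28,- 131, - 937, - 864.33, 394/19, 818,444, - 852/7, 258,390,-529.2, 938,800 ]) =[ - 937,-864.33 , - 529.2,-131, - 852/7,394/19, 258, 390,444, 752.28,800, 818,938]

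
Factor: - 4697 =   -  7^1*11^1 * 61^1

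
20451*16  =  327216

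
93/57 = 1 + 12/19 = 1.63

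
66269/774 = 85 + 479/774 = 85.62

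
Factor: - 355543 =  - 167^1*2129^1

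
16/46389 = 16/46389 = 0.00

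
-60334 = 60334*(- 1) 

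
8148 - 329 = 7819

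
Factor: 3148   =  2^2 * 787^1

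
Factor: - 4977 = -3^2*7^1*79^1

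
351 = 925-574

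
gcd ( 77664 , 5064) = 24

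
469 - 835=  - 366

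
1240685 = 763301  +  477384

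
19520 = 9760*2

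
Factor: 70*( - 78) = -2^2*3^1*5^1*7^1*13^1 = - 5460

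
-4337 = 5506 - 9843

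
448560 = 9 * 49840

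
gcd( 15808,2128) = 304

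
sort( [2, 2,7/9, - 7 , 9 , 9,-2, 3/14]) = [-7,- 2,3/14 , 7/9, 2, 2,  9,  9]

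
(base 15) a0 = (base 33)4i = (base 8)226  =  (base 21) 73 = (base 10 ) 150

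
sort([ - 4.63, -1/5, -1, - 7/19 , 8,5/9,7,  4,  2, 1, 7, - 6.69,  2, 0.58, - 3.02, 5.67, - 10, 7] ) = [  -  10, - 6.69, - 4.63, - 3.02,  -  1, - 7/19, - 1/5, 5/9,  0.58,  1,2,2, 4, 5.67 , 7, 7,7,8 ] 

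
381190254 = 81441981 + 299748273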